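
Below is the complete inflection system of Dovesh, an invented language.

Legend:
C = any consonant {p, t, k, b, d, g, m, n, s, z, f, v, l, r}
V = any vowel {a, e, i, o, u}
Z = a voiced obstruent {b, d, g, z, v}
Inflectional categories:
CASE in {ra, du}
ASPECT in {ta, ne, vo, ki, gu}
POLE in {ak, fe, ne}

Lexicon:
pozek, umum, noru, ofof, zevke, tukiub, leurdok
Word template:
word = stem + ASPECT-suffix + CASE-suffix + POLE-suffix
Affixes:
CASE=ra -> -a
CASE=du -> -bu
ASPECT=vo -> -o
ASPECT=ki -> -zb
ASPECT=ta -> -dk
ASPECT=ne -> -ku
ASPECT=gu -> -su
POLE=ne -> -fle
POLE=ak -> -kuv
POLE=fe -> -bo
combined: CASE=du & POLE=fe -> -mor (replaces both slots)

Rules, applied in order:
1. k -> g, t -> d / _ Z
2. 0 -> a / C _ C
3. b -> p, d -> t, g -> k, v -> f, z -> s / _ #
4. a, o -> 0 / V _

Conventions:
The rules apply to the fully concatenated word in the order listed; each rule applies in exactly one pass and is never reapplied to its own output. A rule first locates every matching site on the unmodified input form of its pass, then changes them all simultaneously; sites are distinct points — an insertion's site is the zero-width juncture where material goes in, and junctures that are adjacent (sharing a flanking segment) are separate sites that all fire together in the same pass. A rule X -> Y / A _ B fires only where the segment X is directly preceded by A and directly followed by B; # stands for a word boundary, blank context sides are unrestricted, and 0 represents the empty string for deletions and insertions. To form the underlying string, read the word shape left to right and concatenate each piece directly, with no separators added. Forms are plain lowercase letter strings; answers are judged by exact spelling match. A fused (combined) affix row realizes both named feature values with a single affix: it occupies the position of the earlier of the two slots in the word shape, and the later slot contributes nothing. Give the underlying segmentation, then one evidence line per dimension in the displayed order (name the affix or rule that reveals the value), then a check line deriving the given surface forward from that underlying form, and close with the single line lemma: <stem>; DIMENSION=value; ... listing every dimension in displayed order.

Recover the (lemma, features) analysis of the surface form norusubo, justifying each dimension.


underlying: noru-su-a-bo
CASE=ra - signalled by the affix -a
ASPECT=gu - signalled by the affix -su
POLE=fe - signalled by the affix -bo
check: norusuabo -> norusuabo -> norusuabo -> norusuabo -> norusubo
lemma: noru; CASE=ra; ASPECT=gu; POLE=fe


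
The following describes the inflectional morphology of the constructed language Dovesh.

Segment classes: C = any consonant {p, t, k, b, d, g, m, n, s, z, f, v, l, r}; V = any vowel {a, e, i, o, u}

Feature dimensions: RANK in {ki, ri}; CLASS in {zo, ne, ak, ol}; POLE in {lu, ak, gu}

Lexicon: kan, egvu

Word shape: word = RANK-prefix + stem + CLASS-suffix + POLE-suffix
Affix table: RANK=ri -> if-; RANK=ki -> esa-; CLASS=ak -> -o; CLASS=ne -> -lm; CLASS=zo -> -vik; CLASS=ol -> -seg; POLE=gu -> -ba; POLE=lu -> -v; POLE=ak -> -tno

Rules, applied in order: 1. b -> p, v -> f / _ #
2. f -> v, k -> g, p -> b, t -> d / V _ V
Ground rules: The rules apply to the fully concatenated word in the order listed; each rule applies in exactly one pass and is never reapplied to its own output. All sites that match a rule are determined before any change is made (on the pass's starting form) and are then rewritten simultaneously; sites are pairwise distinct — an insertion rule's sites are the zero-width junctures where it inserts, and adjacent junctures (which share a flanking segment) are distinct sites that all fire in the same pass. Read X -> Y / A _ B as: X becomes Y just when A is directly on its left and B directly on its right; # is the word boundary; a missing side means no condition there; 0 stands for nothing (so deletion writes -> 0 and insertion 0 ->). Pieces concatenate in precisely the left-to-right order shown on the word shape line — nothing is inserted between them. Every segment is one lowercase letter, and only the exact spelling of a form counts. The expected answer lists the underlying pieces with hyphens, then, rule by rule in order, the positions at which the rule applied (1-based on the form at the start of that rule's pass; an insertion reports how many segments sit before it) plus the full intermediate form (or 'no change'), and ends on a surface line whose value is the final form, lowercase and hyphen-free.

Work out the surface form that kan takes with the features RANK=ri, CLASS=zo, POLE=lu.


underlying: if-kan-vik-v
1. b -> p, v -> f / _ #: fires at position(s) 9: ifkanvikf
2. f -> v, k -> g, p -> b, t -> d / V _ V: no change
surface: ifkanvikf


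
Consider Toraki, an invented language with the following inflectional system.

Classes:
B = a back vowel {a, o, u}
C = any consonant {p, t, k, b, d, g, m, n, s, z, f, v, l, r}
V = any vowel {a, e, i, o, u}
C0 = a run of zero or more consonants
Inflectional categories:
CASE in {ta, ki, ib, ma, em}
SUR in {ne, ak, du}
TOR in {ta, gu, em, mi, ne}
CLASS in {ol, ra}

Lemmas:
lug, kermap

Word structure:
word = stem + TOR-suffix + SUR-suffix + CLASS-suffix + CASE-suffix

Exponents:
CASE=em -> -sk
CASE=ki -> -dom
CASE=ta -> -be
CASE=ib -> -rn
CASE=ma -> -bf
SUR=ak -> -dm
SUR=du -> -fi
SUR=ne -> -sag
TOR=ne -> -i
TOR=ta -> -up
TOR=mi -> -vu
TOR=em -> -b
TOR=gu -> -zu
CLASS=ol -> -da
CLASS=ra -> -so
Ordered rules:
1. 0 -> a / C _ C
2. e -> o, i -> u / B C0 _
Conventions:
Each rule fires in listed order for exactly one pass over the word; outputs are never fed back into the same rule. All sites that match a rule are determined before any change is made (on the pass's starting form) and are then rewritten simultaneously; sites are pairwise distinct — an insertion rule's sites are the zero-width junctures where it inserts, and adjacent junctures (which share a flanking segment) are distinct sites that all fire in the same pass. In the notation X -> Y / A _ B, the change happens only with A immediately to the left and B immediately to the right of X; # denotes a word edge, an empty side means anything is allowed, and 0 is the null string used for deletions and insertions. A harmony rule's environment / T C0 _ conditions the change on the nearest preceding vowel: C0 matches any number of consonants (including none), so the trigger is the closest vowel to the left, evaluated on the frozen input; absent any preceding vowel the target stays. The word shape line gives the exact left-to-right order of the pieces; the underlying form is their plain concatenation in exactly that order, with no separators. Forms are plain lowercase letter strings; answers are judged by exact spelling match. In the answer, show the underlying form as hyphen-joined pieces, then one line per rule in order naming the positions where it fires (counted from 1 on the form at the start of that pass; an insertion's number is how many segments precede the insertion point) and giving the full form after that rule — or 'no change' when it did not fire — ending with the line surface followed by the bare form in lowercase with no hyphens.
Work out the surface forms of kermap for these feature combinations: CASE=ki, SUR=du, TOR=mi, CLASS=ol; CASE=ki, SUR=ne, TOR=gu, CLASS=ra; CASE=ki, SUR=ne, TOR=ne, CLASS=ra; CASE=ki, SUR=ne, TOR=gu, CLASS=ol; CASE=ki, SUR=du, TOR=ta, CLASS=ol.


cell CASE=ki, SUR=du, TOR=mi, CLASS=ol:
underlying: kermap-vu-fi-da-dom
1. 0 -> a / C _ C: inserts after position(s) 3, 6: keramapavufidadom
2. e -> o, i -> u / B C0 _: fires at position(s) 12: keramapavufudadom
surface: keramapavufudadom

cell CASE=ki, SUR=ne, TOR=gu, CLASS=ra:
underlying: kermap-zu-sag-so-dom
1. 0 -> a / C _ C: inserts after position(s) 3, 6, 11: keramapazusagasodom
2. e -> o, i -> u / B C0 _: no change
surface: keramapazusagasodom

cell CASE=ki, SUR=ne, TOR=ne, CLASS=ra:
underlying: kermap-i-sag-so-dom
1. 0 -> a / C _ C: inserts after position(s) 3, 10: keramapisagasodom
2. e -> o, i -> u / B C0 _: fires at position(s) 8: keramapusagasodom
surface: keramapusagasodom

cell CASE=ki, SUR=ne, TOR=gu, CLASS=ol:
underlying: kermap-zu-sag-da-dom
1. 0 -> a / C _ C: inserts after position(s) 3, 6, 11: keramapazusagadadom
2. e -> o, i -> u / B C0 _: no change
surface: keramapazusagadadom

cell CASE=ki, SUR=du, TOR=ta, CLASS=ol:
underlying: kermap-up-fi-da-dom
1. 0 -> a / C _ C: inserts after position(s) 3, 8: keramapupafidadom
2. e -> o, i -> u / B C0 _: fires at position(s) 12: keramapupafudadom
surface: keramapupafudadom


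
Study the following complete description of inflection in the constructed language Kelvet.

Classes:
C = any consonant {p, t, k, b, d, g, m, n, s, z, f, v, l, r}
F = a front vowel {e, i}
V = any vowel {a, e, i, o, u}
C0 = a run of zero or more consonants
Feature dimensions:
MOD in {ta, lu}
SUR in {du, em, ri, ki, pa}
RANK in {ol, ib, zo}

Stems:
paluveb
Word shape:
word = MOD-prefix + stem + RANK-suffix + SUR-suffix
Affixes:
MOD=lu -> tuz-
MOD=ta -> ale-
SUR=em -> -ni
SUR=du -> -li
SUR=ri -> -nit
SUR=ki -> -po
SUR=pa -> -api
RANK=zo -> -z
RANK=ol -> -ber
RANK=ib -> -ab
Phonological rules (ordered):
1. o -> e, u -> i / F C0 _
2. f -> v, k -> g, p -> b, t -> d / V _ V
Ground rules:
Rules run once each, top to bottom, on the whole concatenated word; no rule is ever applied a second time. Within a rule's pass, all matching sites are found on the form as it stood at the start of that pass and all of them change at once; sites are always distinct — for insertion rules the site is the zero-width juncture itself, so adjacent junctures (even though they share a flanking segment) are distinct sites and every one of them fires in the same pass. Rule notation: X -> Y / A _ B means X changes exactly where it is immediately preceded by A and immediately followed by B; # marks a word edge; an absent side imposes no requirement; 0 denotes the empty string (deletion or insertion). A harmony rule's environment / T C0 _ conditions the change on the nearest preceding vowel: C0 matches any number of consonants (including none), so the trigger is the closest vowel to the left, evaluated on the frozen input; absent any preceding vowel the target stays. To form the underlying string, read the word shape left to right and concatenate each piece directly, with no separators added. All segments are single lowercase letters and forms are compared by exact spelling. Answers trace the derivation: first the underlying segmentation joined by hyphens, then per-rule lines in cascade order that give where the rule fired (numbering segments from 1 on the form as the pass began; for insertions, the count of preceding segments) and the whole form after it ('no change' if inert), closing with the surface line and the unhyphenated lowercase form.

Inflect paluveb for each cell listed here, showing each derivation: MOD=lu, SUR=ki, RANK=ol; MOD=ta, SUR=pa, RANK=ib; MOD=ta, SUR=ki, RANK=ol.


cell MOD=lu, SUR=ki, RANK=ol:
underlying: tuz-paluveb-ber-po
1. o -> e, u -> i / F C0 _: fires at position(s) 15: tuzpaluvebberpe
2. f -> v, k -> g, p -> b, t -> d / V _ V: no change
surface: tuzpaluvebberpe

cell MOD=ta, SUR=pa, RANK=ib:
underlying: ale-paluveb-ab-api
1. o -> e, u -> i / F C0 _: no change
2. f -> v, k -> g, p -> b, t -> d / V _ V: fires at position(s) 4, 14: alebaluvebababi
surface: alebaluvebababi

cell MOD=ta, SUR=ki, RANK=ol:
underlying: ale-paluveb-ber-po
1. o -> e, u -> i / F C0 _: fires at position(s) 15: alepaluvebberpe
2. f -> v, k -> g, p -> b, t -> d / V _ V: fires at position(s) 4: alebaluvebberpe
surface: alebaluvebberpe


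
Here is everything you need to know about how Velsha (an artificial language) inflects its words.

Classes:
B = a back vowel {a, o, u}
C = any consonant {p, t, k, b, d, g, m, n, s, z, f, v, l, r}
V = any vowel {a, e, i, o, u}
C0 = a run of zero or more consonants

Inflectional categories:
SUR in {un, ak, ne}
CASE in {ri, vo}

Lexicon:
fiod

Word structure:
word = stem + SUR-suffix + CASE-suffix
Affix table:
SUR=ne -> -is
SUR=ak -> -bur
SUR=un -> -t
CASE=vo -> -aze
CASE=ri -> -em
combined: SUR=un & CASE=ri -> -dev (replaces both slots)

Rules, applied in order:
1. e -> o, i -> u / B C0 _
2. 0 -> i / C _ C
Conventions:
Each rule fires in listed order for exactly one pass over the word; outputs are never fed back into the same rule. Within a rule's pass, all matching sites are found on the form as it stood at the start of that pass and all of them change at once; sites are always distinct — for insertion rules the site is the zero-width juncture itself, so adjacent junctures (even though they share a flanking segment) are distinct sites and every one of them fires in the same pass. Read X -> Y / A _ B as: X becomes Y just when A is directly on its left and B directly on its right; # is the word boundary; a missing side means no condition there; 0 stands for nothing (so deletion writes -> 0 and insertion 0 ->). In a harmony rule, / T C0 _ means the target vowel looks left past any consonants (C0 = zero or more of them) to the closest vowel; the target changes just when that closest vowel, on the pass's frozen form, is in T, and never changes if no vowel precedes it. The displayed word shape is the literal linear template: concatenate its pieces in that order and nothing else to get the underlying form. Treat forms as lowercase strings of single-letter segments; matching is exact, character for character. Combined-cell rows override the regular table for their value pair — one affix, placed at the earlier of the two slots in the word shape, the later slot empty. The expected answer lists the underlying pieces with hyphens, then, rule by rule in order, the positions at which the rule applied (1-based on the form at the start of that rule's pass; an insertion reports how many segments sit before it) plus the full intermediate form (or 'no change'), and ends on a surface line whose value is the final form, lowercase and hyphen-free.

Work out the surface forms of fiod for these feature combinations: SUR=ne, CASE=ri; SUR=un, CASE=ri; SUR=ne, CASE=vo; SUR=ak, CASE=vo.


cell SUR=ne, CASE=ri:
underlying: fiod-is-em
1. e -> o, i -> u / B C0 _: fires at position(s) 5: fiodusem
2. 0 -> i / C _ C: no change
surface: fiodusem

cell SUR=un, CASE=ri:
underlying: fiod-dev
1. e -> o, i -> u / B C0 _: fires at position(s) 6: fioddov
2. 0 -> i / C _ C: inserts after position(s) 4: fiodidov
surface: fiodidov

cell SUR=ne, CASE=vo:
underlying: fiod-is-aze
1. e -> o, i -> u / B C0 _: fires at position(s) 5, 9: fiodusazo
2. 0 -> i / C _ C: no change
surface: fiodusazo

cell SUR=ak, CASE=vo:
underlying: fiod-bur-aze
1. e -> o, i -> u / B C0 _: fires at position(s) 10: fiodburazo
2. 0 -> i / C _ C: inserts after position(s) 4: fiodiburazo
surface: fiodiburazo


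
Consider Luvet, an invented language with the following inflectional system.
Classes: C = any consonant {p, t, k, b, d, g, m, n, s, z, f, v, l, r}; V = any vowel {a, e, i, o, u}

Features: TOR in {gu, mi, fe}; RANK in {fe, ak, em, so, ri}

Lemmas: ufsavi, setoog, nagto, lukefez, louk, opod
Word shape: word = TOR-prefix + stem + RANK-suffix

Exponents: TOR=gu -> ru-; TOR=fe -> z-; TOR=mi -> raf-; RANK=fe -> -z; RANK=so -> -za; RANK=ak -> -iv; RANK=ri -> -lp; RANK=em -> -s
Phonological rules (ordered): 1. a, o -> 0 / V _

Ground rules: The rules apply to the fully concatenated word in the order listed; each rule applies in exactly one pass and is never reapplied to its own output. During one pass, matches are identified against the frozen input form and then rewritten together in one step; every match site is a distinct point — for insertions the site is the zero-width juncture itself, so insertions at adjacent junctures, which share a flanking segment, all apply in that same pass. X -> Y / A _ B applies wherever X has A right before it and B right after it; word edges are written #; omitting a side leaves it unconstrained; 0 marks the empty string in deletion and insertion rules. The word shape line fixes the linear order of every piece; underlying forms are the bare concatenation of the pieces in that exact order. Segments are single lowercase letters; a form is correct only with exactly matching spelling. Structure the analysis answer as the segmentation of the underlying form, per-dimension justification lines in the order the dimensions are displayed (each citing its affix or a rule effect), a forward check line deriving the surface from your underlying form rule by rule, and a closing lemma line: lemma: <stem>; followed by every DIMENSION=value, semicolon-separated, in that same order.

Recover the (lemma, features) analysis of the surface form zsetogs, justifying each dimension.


underlying: z-setoog-s
TOR=fe - signalled by the affix z-
RANK=em - signalled by the affix -s
check: zsetoogs -> zsetogs
lemma: setoog; TOR=fe; RANK=em


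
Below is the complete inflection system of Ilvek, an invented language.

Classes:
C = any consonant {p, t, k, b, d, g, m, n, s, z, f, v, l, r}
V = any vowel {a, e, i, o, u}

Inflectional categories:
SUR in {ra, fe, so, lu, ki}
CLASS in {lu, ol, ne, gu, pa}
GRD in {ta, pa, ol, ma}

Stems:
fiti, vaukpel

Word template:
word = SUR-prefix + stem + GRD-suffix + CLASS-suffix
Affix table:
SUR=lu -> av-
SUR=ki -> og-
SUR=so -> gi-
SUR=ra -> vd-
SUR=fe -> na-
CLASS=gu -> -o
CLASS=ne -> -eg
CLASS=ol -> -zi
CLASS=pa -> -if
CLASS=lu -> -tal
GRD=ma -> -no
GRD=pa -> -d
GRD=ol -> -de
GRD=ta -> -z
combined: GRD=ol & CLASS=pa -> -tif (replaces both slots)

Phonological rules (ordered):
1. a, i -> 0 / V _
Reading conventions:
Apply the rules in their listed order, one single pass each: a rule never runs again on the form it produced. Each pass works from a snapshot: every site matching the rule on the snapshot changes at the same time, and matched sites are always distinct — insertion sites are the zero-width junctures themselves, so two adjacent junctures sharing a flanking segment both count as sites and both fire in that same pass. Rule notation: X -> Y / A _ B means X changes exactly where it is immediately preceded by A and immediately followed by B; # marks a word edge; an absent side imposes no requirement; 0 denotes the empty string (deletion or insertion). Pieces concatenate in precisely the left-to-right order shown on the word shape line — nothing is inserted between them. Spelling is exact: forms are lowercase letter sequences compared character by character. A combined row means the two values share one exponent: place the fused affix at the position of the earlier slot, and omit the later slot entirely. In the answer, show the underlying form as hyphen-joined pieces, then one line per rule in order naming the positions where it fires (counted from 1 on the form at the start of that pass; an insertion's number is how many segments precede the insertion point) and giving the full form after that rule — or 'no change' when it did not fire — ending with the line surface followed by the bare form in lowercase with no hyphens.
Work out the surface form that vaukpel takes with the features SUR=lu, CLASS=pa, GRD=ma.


underlying: av-vaukpel-no-if
1. a, i -> 0 / V _: fires at position(s) 12: avvaukpelnof
surface: avvaukpelnof


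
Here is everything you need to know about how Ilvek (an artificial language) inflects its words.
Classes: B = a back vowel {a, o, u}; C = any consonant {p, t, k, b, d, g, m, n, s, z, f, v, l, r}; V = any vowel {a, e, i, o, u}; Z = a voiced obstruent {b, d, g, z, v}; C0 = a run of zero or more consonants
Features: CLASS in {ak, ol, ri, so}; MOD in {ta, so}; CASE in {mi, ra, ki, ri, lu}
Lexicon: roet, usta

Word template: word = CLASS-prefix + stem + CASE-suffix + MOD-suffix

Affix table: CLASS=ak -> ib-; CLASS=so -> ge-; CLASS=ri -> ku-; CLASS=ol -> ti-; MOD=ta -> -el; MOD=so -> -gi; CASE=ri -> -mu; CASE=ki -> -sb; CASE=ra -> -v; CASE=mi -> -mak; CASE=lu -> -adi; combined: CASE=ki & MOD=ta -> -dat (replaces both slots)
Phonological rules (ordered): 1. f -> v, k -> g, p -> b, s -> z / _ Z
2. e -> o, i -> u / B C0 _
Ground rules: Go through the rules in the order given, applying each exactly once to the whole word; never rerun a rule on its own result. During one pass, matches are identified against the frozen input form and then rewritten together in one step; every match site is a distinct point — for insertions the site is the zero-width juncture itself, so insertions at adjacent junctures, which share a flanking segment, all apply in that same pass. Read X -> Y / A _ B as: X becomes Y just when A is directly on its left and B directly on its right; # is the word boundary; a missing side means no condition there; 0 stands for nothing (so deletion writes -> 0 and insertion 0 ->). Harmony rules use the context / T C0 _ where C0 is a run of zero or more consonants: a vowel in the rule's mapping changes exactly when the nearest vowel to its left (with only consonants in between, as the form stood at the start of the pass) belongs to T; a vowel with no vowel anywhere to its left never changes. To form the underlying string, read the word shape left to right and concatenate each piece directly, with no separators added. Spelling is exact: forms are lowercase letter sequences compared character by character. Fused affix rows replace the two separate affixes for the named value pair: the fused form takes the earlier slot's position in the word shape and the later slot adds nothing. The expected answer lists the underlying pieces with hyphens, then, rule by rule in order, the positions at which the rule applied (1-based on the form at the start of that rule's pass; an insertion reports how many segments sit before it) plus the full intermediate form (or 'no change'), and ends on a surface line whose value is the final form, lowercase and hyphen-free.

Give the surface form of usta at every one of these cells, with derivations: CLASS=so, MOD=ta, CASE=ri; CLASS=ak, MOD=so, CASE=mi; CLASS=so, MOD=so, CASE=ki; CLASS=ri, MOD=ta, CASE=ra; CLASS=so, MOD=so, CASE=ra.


cell CLASS=so, MOD=ta, CASE=ri:
underlying: ge-usta-mu-el
1. f -> v, k -> g, p -> b, s -> z / _ Z: no change
2. e -> o, i -> u / B C0 _: fires at position(s) 9: geustamuol
surface: geustamuol

cell CLASS=ak, MOD=so, CASE=mi:
underlying: ib-usta-mak-gi
1. f -> v, k -> g, p -> b, s -> z / _ Z: fires at position(s) 9: ibustamaggi
2. e -> o, i -> u / B C0 _: fires at position(s) 11: ibustamaggu
surface: ibustamaggu

cell CLASS=so, MOD=so, CASE=ki:
underlying: ge-usta-sb-gi
1. f -> v, k -> g, p -> b, s -> z / _ Z: fires at position(s) 7: geustazbgi
2. e -> o, i -> u / B C0 _: fires at position(s) 10: geustazbgu
surface: geustazbgu

cell CLASS=ri, MOD=ta, CASE=ra:
underlying: ku-usta-v-el
1. f -> v, k -> g, p -> b, s -> z / _ Z: no change
2. e -> o, i -> u / B C0 _: fires at position(s) 8: kuustavol
surface: kuustavol

cell CLASS=so, MOD=so, CASE=ra:
underlying: ge-usta-v-gi
1. f -> v, k -> g, p -> b, s -> z / _ Z: no change
2. e -> o, i -> u / B C0 _: fires at position(s) 9: geustavgu
surface: geustavgu


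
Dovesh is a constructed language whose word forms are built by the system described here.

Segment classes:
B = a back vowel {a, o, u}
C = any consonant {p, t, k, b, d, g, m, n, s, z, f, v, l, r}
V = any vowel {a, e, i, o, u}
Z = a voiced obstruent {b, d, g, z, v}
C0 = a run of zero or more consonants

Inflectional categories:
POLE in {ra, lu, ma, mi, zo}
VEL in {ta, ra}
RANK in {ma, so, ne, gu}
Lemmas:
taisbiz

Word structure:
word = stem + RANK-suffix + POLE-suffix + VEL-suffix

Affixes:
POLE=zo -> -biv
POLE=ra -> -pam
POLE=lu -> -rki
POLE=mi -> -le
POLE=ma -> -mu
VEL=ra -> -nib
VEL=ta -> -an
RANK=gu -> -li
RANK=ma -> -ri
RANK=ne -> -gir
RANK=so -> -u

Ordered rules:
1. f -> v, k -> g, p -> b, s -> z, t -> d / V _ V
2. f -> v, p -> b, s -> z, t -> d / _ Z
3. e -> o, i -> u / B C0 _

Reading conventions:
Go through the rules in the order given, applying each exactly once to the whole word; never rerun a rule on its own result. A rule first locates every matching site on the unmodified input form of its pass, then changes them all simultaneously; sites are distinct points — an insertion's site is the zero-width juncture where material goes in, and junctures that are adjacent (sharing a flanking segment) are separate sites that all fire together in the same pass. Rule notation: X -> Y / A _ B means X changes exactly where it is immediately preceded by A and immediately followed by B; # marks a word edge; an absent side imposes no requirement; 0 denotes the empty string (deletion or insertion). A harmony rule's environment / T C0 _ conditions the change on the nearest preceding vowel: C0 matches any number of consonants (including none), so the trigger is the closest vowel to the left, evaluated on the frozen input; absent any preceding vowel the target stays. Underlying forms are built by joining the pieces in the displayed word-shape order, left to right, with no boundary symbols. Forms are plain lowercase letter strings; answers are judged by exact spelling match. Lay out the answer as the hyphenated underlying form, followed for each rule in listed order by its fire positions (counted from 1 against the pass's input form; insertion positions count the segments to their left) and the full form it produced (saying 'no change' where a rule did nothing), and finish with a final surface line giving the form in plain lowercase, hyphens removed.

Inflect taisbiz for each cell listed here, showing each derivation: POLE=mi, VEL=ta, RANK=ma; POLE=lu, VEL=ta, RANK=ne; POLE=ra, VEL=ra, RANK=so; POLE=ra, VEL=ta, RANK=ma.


cell POLE=mi, VEL=ta, RANK=ma:
underlying: taisbiz-ri-le-an
1. f -> v, k -> g, p -> b, s -> z, t -> d / V _ V: no change
2. f -> v, p -> b, s -> z, t -> d / _ Z: fires at position(s) 4: taizbizrilean
3. e -> o, i -> u / B C0 _: fires at position(s) 3: tauzbizrilean
surface: tauzbizrilean

cell POLE=lu, VEL=ta, RANK=ne:
underlying: taisbiz-gir-rki-an
1. f -> v, k -> g, p -> b, s -> z, t -> d / V _ V: no change
2. f -> v, p -> b, s -> z, t -> d / _ Z: fires at position(s) 4: taizbizgirrkian
3. e -> o, i -> u / B C0 _: fires at position(s) 3: tauzbizgirrkian
surface: tauzbizgirrkian

cell POLE=ra, VEL=ra, RANK=so:
underlying: taisbiz-u-pam-nib
1. f -> v, k -> g, p -> b, s -> z, t -> d / V _ V: fires at position(s) 9: taisbizubamnib
2. f -> v, p -> b, s -> z, t -> d / _ Z: fires at position(s) 4: taizbizubamnib
3. e -> o, i -> u / B C0 _: fires at position(s) 3, 13: tauzbizubamnub
surface: tauzbizubamnub

cell POLE=ra, VEL=ta, RANK=ma:
underlying: taisbiz-ri-pam-an
1. f -> v, k -> g, p -> b, s -> z, t -> d / V _ V: fires at position(s) 10: taisbizribaman
2. f -> v, p -> b, s -> z, t -> d / _ Z: fires at position(s) 4: taizbizribaman
3. e -> o, i -> u / B C0 _: fires at position(s) 3: tauzbizribaman
surface: tauzbizribaman


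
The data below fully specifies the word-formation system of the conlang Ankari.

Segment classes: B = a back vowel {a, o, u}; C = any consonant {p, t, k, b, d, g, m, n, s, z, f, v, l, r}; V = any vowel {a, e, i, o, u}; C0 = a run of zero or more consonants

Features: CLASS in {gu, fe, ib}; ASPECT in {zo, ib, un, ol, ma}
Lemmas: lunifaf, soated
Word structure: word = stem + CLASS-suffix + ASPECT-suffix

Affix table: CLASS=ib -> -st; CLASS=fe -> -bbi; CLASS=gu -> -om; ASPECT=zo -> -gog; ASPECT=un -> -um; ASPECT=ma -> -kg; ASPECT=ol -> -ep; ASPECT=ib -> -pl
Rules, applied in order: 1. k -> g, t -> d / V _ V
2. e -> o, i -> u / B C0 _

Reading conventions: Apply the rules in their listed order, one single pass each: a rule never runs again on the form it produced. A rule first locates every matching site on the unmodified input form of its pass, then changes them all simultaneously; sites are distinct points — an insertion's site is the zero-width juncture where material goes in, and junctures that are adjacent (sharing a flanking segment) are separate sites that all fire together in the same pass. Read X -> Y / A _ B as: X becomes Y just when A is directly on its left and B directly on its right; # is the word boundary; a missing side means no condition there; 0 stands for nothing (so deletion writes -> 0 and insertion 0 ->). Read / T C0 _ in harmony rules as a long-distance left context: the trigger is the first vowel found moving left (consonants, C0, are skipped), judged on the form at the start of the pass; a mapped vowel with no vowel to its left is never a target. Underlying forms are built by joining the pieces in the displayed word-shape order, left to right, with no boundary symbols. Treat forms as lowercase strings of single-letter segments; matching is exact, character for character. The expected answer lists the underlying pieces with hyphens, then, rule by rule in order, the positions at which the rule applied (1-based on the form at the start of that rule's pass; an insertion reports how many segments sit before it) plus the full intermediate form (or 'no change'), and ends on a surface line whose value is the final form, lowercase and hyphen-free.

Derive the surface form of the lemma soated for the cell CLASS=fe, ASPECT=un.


underlying: soated-bbi-um
1. k -> g, t -> d / V _ V: fires at position(s) 4: soadedbbium
2. e -> o, i -> u / B C0 _: fires at position(s) 5: soadodbbium
surface: soadodbbium


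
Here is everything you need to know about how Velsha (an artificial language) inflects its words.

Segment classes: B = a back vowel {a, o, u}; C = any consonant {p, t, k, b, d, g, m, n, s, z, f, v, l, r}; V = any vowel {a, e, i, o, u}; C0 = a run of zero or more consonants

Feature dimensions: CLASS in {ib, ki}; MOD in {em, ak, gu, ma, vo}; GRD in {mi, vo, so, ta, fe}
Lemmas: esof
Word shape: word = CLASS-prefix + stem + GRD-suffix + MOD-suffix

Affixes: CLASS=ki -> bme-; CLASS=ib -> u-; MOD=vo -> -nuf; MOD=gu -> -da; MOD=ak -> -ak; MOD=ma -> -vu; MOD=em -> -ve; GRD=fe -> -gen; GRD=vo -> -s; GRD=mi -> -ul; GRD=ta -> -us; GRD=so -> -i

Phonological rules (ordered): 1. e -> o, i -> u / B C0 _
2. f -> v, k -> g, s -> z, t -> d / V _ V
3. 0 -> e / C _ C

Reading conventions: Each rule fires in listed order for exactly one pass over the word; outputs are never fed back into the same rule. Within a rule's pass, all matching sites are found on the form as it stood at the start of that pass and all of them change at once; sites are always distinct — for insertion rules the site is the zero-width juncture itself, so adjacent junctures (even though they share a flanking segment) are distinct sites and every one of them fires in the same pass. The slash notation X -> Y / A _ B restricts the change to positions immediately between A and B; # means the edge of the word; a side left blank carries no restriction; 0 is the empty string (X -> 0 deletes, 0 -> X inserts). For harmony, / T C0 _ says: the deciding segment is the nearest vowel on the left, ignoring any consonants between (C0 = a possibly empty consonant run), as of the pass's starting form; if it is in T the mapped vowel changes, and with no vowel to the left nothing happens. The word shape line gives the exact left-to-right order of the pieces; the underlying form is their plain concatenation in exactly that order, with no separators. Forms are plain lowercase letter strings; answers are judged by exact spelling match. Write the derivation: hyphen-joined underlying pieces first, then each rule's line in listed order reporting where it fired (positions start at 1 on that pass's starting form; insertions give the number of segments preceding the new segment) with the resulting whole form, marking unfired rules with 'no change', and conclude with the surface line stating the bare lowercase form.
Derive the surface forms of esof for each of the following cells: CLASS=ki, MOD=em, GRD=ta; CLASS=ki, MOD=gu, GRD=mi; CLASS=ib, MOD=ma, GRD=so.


cell CLASS=ki, MOD=em, GRD=ta:
underlying: bme-esof-us-ve
1. e -> o, i -> u / B C0 _: fires at position(s) 11: bmeesofusvo
2. f -> v, k -> g, s -> z, t -> d / V _ V: fires at position(s) 5, 7: bmeezovusvo
3. 0 -> e / C _ C: inserts after position(s) 1, 9: bemeezovusevo
surface: bemeezovusevo

cell CLASS=ki, MOD=gu, GRD=mi:
underlying: bme-esof-ul-da
1. e -> o, i -> u / B C0 _: no change
2. f -> v, k -> g, s -> z, t -> d / V _ V: fires at position(s) 5, 7: bmeezovulda
3. 0 -> e / C _ C: inserts after position(s) 1, 9: bemeezovuleda
surface: bemeezovuleda

cell CLASS=ib, MOD=ma, GRD=so:
underlying: u-esof-i-vu
1. e -> o, i -> u / B C0 _: fires at position(s) 2, 6: uosofuvu
2. f -> v, k -> g, s -> z, t -> d / V _ V: fires at position(s) 3, 5: uozovuvu
3. 0 -> e / C _ C: no change
surface: uozovuvu


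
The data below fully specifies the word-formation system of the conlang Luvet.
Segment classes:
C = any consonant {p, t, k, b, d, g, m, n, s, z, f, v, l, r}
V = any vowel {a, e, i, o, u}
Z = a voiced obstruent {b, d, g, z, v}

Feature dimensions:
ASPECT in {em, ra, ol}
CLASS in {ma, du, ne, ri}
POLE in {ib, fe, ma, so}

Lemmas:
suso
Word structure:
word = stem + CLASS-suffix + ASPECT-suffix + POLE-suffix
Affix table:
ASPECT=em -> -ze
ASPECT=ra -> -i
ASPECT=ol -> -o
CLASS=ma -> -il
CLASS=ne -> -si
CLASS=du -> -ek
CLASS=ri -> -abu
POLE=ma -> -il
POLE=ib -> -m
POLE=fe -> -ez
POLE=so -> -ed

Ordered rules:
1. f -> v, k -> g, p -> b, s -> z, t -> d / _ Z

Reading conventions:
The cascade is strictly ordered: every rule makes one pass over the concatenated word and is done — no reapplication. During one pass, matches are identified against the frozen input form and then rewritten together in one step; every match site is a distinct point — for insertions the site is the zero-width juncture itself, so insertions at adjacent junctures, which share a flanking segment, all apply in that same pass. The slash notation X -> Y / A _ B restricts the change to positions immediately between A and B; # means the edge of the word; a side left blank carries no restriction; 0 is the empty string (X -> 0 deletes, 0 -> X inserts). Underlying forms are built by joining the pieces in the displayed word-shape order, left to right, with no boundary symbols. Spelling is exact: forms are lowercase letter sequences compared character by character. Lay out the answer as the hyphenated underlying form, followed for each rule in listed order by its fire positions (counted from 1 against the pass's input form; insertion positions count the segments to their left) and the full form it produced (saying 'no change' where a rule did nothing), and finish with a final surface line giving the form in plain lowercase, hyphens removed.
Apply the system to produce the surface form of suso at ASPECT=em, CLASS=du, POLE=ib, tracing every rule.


underlying: suso-ek-ze-m
1. f -> v, k -> g, p -> b, s -> z, t -> d / _ Z: fires at position(s) 6: susoegzem
surface: susoegzem


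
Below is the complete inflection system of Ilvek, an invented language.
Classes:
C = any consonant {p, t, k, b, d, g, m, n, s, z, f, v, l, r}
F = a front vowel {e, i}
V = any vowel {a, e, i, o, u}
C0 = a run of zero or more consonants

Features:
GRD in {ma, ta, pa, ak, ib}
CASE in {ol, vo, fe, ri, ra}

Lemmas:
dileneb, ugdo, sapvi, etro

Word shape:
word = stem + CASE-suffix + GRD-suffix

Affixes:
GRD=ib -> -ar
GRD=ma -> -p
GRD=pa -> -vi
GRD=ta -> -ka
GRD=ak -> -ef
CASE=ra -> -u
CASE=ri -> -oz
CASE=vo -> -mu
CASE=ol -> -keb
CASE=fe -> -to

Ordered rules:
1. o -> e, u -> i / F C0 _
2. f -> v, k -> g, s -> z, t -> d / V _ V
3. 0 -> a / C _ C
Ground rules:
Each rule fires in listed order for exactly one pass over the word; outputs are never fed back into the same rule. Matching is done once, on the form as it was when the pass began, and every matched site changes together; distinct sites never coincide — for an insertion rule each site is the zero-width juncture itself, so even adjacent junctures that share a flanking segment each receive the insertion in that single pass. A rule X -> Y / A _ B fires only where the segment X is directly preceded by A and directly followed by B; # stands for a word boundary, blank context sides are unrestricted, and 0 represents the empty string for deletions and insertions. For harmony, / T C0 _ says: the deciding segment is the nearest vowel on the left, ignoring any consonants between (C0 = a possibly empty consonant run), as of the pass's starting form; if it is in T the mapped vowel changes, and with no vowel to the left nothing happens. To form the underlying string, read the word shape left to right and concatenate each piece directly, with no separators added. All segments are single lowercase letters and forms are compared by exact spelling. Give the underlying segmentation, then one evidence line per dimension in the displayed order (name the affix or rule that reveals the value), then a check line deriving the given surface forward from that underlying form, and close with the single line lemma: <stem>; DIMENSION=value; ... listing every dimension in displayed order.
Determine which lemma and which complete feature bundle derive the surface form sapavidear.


underlying: sapvi-to-ar
GRD=ib - signalled by the affix -ar
CASE=fe - signalled by the affix -to
check: sapvitoar -> sapvitear -> sapvidear -> sapavidear
lemma: sapvi; GRD=ib; CASE=fe


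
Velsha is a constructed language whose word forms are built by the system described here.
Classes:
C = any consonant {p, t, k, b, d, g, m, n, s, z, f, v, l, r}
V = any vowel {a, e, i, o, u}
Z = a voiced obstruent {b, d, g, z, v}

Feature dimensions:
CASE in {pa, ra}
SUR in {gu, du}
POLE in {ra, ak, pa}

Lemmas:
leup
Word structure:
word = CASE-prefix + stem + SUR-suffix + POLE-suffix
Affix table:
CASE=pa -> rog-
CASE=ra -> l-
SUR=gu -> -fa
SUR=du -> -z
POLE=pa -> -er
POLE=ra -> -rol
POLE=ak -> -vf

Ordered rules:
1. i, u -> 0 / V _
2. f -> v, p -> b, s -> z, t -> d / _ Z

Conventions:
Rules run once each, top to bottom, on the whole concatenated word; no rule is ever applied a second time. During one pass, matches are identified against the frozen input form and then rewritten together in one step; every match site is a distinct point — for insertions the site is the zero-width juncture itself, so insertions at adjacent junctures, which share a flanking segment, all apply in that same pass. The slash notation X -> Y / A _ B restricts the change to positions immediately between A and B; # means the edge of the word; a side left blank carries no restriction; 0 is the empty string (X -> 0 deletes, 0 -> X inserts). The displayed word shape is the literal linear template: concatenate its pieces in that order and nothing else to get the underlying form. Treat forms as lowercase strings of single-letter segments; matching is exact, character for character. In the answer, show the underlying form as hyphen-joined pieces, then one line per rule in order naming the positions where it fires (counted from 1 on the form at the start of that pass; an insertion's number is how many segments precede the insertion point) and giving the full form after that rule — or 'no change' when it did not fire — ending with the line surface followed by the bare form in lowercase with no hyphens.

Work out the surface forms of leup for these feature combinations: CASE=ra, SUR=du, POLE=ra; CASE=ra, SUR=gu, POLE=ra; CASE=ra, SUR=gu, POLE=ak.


cell CASE=ra, SUR=du, POLE=ra:
underlying: l-leup-z-rol
1. i, u -> 0 / V _: fires at position(s) 4: llepzrol
2. f -> v, p -> b, s -> z, t -> d / _ Z: fires at position(s) 4: llebzrol
surface: llebzrol

cell CASE=ra, SUR=gu, POLE=ra:
underlying: l-leup-fa-rol
1. i, u -> 0 / V _: fires at position(s) 4: llepfarol
2. f -> v, p -> b, s -> z, t -> d / _ Z: no change
surface: llepfarol

cell CASE=ra, SUR=gu, POLE=ak:
underlying: l-leup-fa-vf
1. i, u -> 0 / V _: fires at position(s) 4: llepfavf
2. f -> v, p -> b, s -> z, t -> d / _ Z: no change
surface: llepfavf


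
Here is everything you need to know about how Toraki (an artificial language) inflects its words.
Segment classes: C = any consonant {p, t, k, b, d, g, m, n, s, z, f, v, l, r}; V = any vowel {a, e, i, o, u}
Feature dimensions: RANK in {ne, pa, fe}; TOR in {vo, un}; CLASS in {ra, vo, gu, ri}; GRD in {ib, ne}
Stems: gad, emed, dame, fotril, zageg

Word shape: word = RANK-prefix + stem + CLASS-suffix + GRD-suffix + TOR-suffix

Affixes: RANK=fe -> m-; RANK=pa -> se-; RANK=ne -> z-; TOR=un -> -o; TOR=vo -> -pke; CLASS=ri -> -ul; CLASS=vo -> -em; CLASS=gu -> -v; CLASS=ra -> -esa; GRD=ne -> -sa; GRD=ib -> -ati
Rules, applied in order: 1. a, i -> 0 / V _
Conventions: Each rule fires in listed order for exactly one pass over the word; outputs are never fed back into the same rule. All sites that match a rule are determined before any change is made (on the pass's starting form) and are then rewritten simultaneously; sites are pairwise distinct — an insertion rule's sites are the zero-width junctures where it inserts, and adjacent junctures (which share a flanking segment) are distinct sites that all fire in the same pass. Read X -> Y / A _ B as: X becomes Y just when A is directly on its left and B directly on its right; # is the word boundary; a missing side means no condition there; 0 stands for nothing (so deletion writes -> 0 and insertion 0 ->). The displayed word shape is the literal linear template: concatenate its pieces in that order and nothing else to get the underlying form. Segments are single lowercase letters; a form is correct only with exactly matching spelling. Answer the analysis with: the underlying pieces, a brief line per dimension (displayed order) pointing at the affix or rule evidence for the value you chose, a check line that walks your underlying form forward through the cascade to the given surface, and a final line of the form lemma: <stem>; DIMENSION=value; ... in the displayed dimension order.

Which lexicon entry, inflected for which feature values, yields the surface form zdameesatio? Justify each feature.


underlying: z-dame-esa-ati-o
RANK=ne - signalled by the affix z-
TOR=un - signalled by the affix -o
CLASS=ra - signalled by the affix -esa
GRD=ib - signalled by the affix -ati
check: zdameesaatio -> zdameesatio
lemma: dame; RANK=ne; TOR=un; CLASS=ra; GRD=ib
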